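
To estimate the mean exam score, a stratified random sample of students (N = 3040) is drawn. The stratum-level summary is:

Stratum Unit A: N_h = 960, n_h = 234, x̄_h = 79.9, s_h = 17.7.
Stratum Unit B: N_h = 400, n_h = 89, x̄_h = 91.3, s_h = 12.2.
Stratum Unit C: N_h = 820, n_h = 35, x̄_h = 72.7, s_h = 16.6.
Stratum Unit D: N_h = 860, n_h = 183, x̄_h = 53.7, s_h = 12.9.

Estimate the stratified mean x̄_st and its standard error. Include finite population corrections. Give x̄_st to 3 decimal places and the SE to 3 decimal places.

x̄_st = Σ W_h x̄_h = (960·79.9 + 400·91.3 + 820·72.7 + 860·53.7)/3040 = 72.04605
V̂(x̄_st) = Σ W_h² (1 − n_h/N_h) s_h²/n_h, with W_h = N_h/N and N = 3040:
  stratum Unit A: (960/3040)²·(1 − 234/960)·17.7²/234 = 0.10097
  stratum Unit B: (400/3040)²·(1 − 89/400)·12.2²/89 = 0.0225114
  stratum Unit C: (820/3040)²·(1 − 35/820)·16.6²/35 = 0.548384
  stratum Unit D: (860/3040)²·(1 − 183/860)·12.9²/183 = 0.0572886
V̂(x̄_st) = 0.729153
SE(x̄_st) = √0.729153 = 0.853905

x̄_st ≈ 72.046, SE ≈ 0.854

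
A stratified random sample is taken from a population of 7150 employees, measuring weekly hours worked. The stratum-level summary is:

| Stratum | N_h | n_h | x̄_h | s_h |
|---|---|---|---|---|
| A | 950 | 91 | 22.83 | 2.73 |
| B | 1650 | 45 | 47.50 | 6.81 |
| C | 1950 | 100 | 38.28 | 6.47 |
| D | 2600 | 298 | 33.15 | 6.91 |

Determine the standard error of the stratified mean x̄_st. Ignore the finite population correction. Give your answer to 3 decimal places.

SE(x̄_st) ≈ 0.330

V̂(x̄_st) = Σ W_h² s_h²/n_h, with W_h = N_h/N and N = 7150:
  stratum A: (950/7150)²·2.73²/91 = 0.00144584
  stratum B: (1650/7150)²·6.81²/45 = 0.054883
  stratum C: (1950/7150)²·6.47²/100 = 0.0311362
  stratum D: (2600/7150)²·6.91²/298 = 0.0211872
V̂(x̄_st) = 0.108652
SE(x̄_st) = √0.108652 = 0.329624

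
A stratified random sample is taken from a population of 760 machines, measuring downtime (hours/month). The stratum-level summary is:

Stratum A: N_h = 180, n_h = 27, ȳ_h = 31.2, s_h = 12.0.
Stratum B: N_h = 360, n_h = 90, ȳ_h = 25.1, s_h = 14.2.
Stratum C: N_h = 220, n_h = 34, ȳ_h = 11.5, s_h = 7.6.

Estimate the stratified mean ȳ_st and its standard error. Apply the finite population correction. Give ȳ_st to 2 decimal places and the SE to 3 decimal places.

ȳ_st = Σ W_h ȳ_h = (180·31.2 + 360·25.1 + 220·11.5)/760 = 22.60789
V̂(ȳ_st) = Σ W_h² (1 − n_h/N_h) s_h²/n_h, with W_h = N_h/N and N = 760:
  stratum A: (180/760)²·(1 − 27/180)·12.0²/27 = 0.254294
  stratum B: (360/760)²·(1 − 90/360)·14.2²/90 = 0.377028
  stratum C: (220/760)²·(1 − 34/220)·7.6²/34 = 0.120353
V̂(ȳ_st) = 0.751674
SE(ȳ_st) = √0.751674 = 0.866992

ȳ_st ≈ 22.61, SE ≈ 0.867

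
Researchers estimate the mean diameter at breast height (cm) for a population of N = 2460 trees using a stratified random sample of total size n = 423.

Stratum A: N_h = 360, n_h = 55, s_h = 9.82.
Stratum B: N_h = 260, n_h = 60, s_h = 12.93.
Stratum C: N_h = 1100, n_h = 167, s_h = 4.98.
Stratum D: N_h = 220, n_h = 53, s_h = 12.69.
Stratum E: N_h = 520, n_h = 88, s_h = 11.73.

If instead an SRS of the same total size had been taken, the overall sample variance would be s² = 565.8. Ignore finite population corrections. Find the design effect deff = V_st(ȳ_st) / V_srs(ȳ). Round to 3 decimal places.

deff ≈ 0.144

V̂(ȳ_st) = Σ W_h² s_h²/n_h, with W_h = N_h/N and N = 2460:
  stratum A: (360/2460)²·9.82²/55 = 0.0375487
  stratum B: (260/2460)²·12.93²/60 = 0.0311259
  stratum C: (1100/2460)²·4.98²/167 = 0.0296932
  stratum D: (220/2460)²·12.69²/53 = 0.0243009
  stratum E: (520/2460)²·11.73²/88 = 0.0698634
V_st = 0.192532
V_srs = s²/n = 565.8/423 = 1.33759
deff = V_st / V_srs = 0.192532/1.33759 = 0.1439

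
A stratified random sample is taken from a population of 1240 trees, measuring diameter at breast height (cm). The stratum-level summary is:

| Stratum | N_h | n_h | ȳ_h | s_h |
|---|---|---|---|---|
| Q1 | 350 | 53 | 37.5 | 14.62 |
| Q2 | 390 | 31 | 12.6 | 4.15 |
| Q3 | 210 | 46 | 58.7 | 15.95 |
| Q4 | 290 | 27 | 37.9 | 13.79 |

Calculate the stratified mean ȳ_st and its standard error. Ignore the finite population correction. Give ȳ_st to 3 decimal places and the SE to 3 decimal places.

ȳ_st = Σ W_h ȳ_h = (350·37.5 + 390·12.6 + 210·58.7 + 290·37.9)/1240 = 33.35242
V̂(ȳ_st) = Σ W_h² s_h²/n_h, with W_h = N_h/N and N = 1240:
  stratum Q1: (350/1240)²·14.62²/53 = 0.321301
  stratum Q2: (390/1240)²·4.15²/31 = 0.0549567
  stratum Q3: (210/1240)²·15.95²/46 = 0.15862
  stratum Q4: (290/1240)²·13.79²/27 = 0.385228
V̂(ȳ_st) = 0.920105
SE(ȳ_st) = √0.920105 = 0.959221

ȳ_st ≈ 33.352, SE ≈ 0.959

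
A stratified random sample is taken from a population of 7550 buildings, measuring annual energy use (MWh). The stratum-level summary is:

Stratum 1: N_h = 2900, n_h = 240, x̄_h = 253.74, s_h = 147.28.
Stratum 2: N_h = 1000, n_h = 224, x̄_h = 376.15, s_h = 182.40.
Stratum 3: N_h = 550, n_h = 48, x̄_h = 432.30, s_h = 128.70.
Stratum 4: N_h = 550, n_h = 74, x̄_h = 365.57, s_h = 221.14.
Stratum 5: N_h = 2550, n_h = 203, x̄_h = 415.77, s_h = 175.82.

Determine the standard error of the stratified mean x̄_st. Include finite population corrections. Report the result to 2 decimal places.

SE(x̄_st) ≈ 5.91

V̂(x̄_st) = Σ W_h² (1 − n_h/N_h) s_h²/n_h, with W_h = N_h/N and N = 7550:
  stratum 1: (2900/7550)²·(1 − 240/2900)·147.28²/240 = 12.231
  stratum 2: (1000/7550)²·(1 − 224/1000)·182.40²/224 = 2.02195
  stratum 3: (550/7550)²·(1 − 48/550)·128.70²/48 = 1.67143
  stratum 4: (550/7550)²·(1 − 74/550)·221.14²/74 = 3.03514
  stratum 5: (2550/7550)²·(1 − 203/2550)·175.82²/203 = 15.9882
V̂(x̄_st) = 34.9477
SE(x̄_st) = √34.9477 = 5.91166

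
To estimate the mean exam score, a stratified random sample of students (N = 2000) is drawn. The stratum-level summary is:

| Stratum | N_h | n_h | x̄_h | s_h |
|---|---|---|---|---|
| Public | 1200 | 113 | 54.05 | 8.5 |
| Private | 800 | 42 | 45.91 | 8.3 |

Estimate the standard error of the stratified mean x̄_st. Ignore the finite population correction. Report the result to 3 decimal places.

V̂(x̄_st) = Σ W_h² s_h²/n_h, with W_h = N_h/N and N = 2000:
  stratum Public: (1200/2000)²·8.5²/113 = 0.230177
  stratum Private: (800/2000)²·8.3²/42 = 0.262438
V̂(x̄_st) = 0.492615
SE(x̄_st) = √0.492615 = 0.701865

SE(x̄_st) ≈ 0.702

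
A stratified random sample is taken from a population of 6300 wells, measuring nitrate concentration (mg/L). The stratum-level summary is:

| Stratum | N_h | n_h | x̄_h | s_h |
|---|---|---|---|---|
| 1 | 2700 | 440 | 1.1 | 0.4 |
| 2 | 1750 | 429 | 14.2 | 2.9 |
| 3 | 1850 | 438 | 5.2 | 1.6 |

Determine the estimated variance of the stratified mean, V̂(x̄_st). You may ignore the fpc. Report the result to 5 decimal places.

V̂(x̄_st) ≈ 0.00208

V̂(x̄_st) = Σ W_h² s_h²/n_h, with W_h = N_h/N and N = 6300:
  stratum 1: (2700/6300)²·0.4²/440 = 6.67904e-05
  stratum 2: (1750/6300)²·2.9²/429 = 0.00151263
  stratum 3: (1850/6300)²·1.6²/438 = 0.000503997
V̂(x̄_st) = 0.00208342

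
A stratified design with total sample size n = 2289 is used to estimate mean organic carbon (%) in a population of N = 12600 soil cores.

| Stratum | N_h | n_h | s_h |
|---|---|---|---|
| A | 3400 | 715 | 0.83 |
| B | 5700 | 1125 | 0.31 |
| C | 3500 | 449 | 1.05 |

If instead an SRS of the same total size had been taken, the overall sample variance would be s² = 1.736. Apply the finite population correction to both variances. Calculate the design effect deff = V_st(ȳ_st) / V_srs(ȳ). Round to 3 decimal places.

deff ≈ 0.378

V̂(ȳ_st) = Σ W_h² (1 − n_h/N_h) s_h²/n_h, with W_h = N_h/N and N = 12600:
  stratum A: (3400/12600)²·(1 − 715/3400)·0.83²/715 = 5.54029e-05
  stratum B: (5700/12600)²·(1 − 1125/5700)·0.31²/1125 = 1.40312e-05
  stratum C: (3500/12600)²·(1 − 449/3500)·1.05²/449 = 0.000165159
V_st = 0.000234593
V_srs = (1 − 2289/12600)·1.736/2289 = 0.000620632
deff = V_st / V_srs = 0.000234593/0.000620632 = 0.3780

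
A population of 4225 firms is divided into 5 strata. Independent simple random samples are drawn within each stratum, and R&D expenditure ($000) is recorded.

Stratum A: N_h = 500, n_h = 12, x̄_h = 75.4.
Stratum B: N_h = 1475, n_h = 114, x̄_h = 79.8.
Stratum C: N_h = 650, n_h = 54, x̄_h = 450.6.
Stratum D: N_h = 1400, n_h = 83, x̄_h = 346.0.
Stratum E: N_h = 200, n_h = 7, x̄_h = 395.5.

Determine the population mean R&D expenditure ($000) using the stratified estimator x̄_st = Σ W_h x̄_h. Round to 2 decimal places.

N = Σ N_h = 4225. Stratum weights W_h = N_h/N.
x̄_st = (500·75.4 + 1475·79.8 + 650·450.6 + 1400·346.0 + 200·395.5) / 4225 = 239.4781

x̄_st ≈ 239.48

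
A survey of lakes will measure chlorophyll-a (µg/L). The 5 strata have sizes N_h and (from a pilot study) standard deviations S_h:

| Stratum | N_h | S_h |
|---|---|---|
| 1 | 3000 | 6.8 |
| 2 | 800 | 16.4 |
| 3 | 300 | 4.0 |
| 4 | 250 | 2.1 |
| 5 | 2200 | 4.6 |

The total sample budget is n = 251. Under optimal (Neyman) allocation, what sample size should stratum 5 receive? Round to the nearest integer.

Neyman allocation: n_h = n · N_h S_h / Σ N_i S_i, with n = 251.
  stratum 1: N_h·S_h = 3000·6.8 = 20400.00
  stratum 2: N_h·S_h = 800·16.4 = 13120.00
  stratum 3: N_h·S_h = 300·4.0 = 1200.00
  stratum 4: N_h·S_h = 250·2.1 = 525.00
  stratum 5: N_h·S_h = 2200·4.6 = 10120.00
Σ N_h S_h = 45365.00
n for stratum 5 = 251·10120.00/45365.00 = 55.993 → 56

56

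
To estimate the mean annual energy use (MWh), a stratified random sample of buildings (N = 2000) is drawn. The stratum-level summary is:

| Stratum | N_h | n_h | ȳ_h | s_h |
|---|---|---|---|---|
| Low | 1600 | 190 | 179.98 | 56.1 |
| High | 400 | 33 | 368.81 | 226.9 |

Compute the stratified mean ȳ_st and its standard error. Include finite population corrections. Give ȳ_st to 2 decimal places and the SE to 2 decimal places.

ȳ_st = Σ W_h ȳ_h = (1600·179.98 + 400·368.81)/2000 = 217.74600
V̂(ȳ_st) = Σ W_h² (1 − n_h/N_h) s_h²/n_h, with W_h = N_h/N and N = 2000:
  stratum Low: (1600/2000)²·(1 − 190/1600)·56.1²/190 = 9.34224
  stratum High: (400/2000)²·(1 − 33/400)·226.9²/33 = 57.256
V̂(ȳ_st) = 66.5983
SE(ȳ_st) = √66.5983 = 8.16078

ȳ_st ≈ 217.75, SE ≈ 8.16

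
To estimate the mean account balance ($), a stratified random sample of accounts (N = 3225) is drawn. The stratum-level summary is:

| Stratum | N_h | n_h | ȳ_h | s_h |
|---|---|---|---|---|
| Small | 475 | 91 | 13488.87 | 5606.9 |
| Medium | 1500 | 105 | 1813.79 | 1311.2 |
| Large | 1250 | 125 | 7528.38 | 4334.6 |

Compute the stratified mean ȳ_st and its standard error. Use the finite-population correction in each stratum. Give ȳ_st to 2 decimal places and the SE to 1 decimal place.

ȳ_st ≈ 5748.33, SE ≈ 172.3

ȳ_st = Σ W_h ȳ_h = (475·13488.87 + 1500·1813.79 + 1250·7528.38)/3225 = 5748.33279
V̂(ȳ_st) = Σ W_h² (1 − n_h/N_h) s_h²/n_h, with W_h = N_h/N and N = 3225:
  stratum Small: (475/3225)²·(1 − 91/475)·5606.9²/91 = 6058.56
  stratum Medium: (1500/3225)²·(1 − 105/1500)·1311.2²/105 = 3294.24
  stratum Large: (1250/3225)²·(1 − 125/1250)·4334.6²/125 = 20323.2
V̂(ȳ_st) = 29676
SE(ȳ_st) = √29676 = 172.267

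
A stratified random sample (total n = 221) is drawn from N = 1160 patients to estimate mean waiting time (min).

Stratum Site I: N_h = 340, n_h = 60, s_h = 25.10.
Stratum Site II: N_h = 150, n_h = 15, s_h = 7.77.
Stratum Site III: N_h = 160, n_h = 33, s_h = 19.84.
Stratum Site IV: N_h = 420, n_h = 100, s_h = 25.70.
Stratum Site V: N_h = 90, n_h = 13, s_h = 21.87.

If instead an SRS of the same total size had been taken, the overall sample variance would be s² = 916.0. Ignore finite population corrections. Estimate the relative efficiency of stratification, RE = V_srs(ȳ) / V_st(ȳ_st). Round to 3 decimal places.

RE ≈ 1.815

V̂(ȳ_st) = Σ W_h² s_h²/n_h, with W_h = N_h/N and N = 1160:
  stratum Site I: (340/1160)²·25.10²/60 = 0.902065
  stratum Site II: (150/1160)²·7.77²/15 = 0.0673003
  stratum Site III: (160/1160)²·19.84²/33 = 0.226931
  stratum Site IV: (420/1160)²·25.70²/100 = 0.865862
  stratum Site V: (90/1160)²·21.87²/13 = 0.221474
V_st = 2.28363
V_srs = s²/n = 916.0/221 = 4.1448
Relative efficiency = V_srs / V_st = 4.1448/2.28363 = 1.8150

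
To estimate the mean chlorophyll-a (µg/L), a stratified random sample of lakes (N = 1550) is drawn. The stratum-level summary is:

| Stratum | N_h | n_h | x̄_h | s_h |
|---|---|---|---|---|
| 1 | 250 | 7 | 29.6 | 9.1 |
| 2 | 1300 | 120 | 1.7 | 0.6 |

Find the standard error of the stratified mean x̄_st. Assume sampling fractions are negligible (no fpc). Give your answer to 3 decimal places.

SE(x̄_st) ≈ 0.557

V̂(x̄_st) = Σ W_h² s_h²/n_h, with W_h = N_h/N and N = 1550:
  stratum 1: (250/1550)²·9.1²/7 = 0.307752
  stratum 2: (1300/1550)²·0.6²/120 = 0.0021103
V̂(x̄_st) = 0.309863
SE(x̄_st) = √0.309863 = 0.556653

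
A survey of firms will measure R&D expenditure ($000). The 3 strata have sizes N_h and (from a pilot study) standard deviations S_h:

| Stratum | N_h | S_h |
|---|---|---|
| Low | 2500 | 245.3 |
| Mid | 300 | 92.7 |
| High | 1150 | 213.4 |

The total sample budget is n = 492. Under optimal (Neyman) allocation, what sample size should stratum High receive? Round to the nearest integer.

136

Neyman allocation: n_h = n · N_h S_h / Σ N_i S_i, with n = 492.
  stratum Low: N_h·S_h = 2500·245.3 = 613250.00
  stratum Mid: N_h·S_h = 300·92.7 = 27810.00
  stratum High: N_h·S_h = 1150·213.4 = 245410.00
Σ N_h S_h = 886470.00
n for stratum High = 492·245410.00/886470.00 = 136.205 → 136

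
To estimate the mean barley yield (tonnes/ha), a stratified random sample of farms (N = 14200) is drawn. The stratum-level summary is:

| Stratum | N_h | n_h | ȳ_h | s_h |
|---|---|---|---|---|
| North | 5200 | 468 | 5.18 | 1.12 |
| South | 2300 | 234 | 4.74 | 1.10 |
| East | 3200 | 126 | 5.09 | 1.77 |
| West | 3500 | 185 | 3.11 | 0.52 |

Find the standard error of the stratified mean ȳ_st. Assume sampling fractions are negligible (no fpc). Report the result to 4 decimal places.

V̂(ȳ_st) = Σ W_h² s_h²/n_h, with W_h = N_h/N and N = 14200:
  stratum North: (5200/14200)²·1.12²/468 = 0.000359435
  stratum South: (2300/14200)²·1.10²/234 = 0.000135659
  stratum East: (3200/14200)²·1.77²/126 = 0.0012627
  stratum West: (3500/14200)²·0.52²/185 = 8.87962e-05
V̂(ȳ_st) = 0.00184659
SE(ȳ_st) = √0.00184659 = 0.0429719

SE(ȳ_st) ≈ 0.0430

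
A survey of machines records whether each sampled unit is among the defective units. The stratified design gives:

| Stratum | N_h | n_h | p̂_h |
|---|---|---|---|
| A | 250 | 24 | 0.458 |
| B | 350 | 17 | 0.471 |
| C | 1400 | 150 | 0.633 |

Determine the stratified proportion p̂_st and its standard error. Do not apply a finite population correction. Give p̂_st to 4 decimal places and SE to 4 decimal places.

N = 2000; stratum weights W_h = N_h/N.
p̂_st = Σ W_h p̂_h = (250·0.458 + 350·0.471 + 1400·0.633)/2000 = 0.58277
V̂(p̂_st) = Σ W_h² p̂_h(1−p̂_h)/(n_h−1):
  stratum A: (250/2000)²·0.458·0.542/23 = 0.000168639
  stratum B: (350/2000)²·0.471·0.529/16 = 0.000476906
  stratum C: (1400/2000)²·0.633·0.367/149 = 0.000763976
V̂(p̂_st) = 0.00140952; SE = √V̂ = 0.0375436

p̂_st ≈ 0.5828, SE ≈ 0.0375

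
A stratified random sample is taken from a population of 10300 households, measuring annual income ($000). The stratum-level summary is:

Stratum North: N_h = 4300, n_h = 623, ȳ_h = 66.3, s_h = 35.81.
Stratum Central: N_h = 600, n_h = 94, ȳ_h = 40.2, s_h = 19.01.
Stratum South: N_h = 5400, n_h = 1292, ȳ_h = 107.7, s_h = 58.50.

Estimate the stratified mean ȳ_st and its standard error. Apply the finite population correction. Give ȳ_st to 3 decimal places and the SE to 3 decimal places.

ȳ_st = Σ W_h ȳ_h = (4300·66.3 + 600·40.2 + 5400·107.7)/10300 = 86.48447
V̂(ȳ_st) = Σ W_h² (1 − n_h/N_h) s_h²/n_h, with W_h = N_h/N and N = 10300:
  stratum North: (4300/10300)²·(1 − 623/4300)·35.81²/623 = 0.306767
  stratum Central: (600/10300)²·(1 − 94/600)·19.01²/94 = 0.0110018
  stratum South: (5400/10300)²·(1 − 1292/5400)·58.50²/1292 = 0.553859
V̂(ȳ_st) = 0.871627
SE(ȳ_st) = √0.871627 = 0.93361

ȳ_st ≈ 86.484, SE ≈ 0.934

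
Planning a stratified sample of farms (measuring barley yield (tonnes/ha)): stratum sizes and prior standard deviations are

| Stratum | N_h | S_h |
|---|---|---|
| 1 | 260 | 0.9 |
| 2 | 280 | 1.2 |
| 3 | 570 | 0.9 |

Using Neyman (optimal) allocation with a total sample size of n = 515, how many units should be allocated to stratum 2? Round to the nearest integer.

160

Neyman allocation: n_h = n · N_h S_h / Σ N_i S_i, with n = 515.
  stratum 1: N_h·S_h = 260·0.9 = 234.00
  stratum 2: N_h·S_h = 280·1.2 = 336.00
  stratum 3: N_h·S_h = 570·0.9 = 513.00
Σ N_h S_h = 1083.00
n for stratum 2 = 515·336.00/1083.00 = 159.778 → 160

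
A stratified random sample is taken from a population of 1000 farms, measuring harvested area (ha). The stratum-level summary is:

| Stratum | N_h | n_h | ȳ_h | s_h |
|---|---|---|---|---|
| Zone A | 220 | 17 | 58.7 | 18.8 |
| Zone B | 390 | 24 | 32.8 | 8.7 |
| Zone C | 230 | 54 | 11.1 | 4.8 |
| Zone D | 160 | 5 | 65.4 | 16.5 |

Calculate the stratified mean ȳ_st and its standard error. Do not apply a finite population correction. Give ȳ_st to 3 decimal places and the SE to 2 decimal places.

ȳ_st ≈ 38.723, SE ≈ 1.70

ȳ_st = Σ W_h ȳ_h = (220·58.7 + 390·32.8 + 230·11.1 + 160·65.4)/1000 = 38.72300
V̂(ȳ_st) = Σ W_h² s_h²/n_h, with W_h = N_h/N and N = 1000:
  stratum Zone A: (220/1000)²·18.8²/17 = 1.00626
  stratum Zone B: (390/1000)²·8.7²/24 = 0.479685
  stratum Zone C: (230/1000)²·4.8²/54 = 0.0225707
  stratum Zone D: (160/1000)²·16.5²/5 = 1.39392
V̂(ȳ_st) = 2.90244
SE(ȳ_st) = √2.90244 = 1.70366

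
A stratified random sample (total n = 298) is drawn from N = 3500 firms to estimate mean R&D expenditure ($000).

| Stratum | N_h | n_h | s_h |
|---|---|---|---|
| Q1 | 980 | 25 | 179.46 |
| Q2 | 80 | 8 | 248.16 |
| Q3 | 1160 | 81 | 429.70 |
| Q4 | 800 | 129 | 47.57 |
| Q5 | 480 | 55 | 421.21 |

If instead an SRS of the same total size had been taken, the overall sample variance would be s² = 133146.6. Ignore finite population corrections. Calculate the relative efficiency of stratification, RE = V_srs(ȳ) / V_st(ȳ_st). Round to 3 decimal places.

V̂(ȳ_st) = Σ W_h² s_h²/n_h, with W_h = N_h/N and N = 3500:
  stratum Q1: (980/3500)²·179.46²/25 = 100.998
  stratum Q2: (80/3500)²·248.16²/8 = 4.02177
  stratum Q3: (1160/3500)²·429.70²/81 = 250.395
  stratum Q4: (800/3500)²·47.57²/129 = 0.916475
  stratum Q5: (480/3500)²·421.21²/55 = 60.671
V_st = 417.002
V_srs = s²/n = 133146.6/298 = 446.801
Relative efficiency = V_srs / V_st = 446.801/417.002 = 1.0715

RE ≈ 1.071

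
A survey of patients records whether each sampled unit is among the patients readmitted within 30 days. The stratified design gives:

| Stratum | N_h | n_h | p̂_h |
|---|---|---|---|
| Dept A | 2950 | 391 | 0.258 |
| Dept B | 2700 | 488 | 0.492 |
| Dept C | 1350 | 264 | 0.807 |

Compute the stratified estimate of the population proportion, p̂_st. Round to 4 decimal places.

p̂_st ≈ 0.4541

N = 7000; stratum weights W_h = N_h/N.
p̂_st = Σ W_h p̂_h = (2950·0.258 + 2700·0.492 + 1350·0.807)/7000 = 0.45414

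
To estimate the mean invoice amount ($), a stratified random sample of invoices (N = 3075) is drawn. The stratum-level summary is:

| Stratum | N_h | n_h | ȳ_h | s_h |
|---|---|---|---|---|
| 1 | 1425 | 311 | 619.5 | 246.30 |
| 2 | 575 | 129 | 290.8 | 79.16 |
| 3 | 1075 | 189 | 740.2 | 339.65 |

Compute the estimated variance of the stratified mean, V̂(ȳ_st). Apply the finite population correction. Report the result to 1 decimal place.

V̂(ȳ_st) = Σ W_h² (1 − n_h/N_h) s_h²/n_h, with W_h = N_h/N and N = 3075:
  stratum 1: (1425/3075)²·(1 − 311/1425)·246.30²/311 = 32.7475
  stratum 2: (575/3075)²·(1 − 129/575)·79.16²/129 = 1.31745
  stratum 3: (1075/3075)²·(1 − 189/1075)·339.65²/189 = 61.4828
V̂(ȳ_st) = 95.5477

V̂(ȳ_st) ≈ 95.5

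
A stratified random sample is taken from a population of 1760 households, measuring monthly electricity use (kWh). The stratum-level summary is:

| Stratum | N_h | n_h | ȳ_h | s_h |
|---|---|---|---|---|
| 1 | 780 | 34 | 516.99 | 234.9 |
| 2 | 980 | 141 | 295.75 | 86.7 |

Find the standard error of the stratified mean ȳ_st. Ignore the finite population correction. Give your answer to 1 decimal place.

SE(ȳ_st) ≈ 18.3

V̂(ȳ_st) = Σ W_h² s_h²/n_h, with W_h = N_h/N and N = 1760:
  stratum 1: (780/1760)²·234.9²/34 = 318.751
  stratum 2: (980/1760)²·86.7²/141 = 16.529
V̂(ȳ_st) = 335.28
SE(ȳ_st) = √335.28 = 18.3106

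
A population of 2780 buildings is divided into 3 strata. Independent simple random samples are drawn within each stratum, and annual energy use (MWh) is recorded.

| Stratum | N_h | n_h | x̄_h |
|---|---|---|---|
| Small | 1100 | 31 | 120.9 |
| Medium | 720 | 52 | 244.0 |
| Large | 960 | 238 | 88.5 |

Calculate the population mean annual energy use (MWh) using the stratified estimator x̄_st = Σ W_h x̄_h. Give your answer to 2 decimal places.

N = Σ N_h = 2780. Stratum weights W_h = N_h/N.
x̄_st = (1100·120.9 + 720·244.0 + 960·88.5) / 2780 = 141.5935

x̄_st ≈ 141.59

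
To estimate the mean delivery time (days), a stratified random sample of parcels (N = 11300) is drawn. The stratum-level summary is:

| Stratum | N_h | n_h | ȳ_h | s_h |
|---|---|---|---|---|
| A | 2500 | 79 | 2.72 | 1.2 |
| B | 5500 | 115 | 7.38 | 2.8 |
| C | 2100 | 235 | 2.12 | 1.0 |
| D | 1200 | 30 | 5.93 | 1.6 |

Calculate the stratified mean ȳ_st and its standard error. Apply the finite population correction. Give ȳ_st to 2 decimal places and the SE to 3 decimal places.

ȳ_st = Σ W_h ȳ_h = (2500·2.72 + 5500·7.38 + 2100·2.12 + 1200·5.93)/11300 = 5.21752
V̂(ȳ_st) = Σ W_h² (1 − n_h/N_h) s_h²/n_h, with W_h = N_h/N and N = 11300:
  stratum A: (2500/11300)²·(1 − 79/2500)·1.2²/79 = 0.000863999
  stratum B: (5500/11300)²·(1 − 115/5500)·2.8²/115 = 0.0158128
  stratum C: (2100/11300)²·(1 − 235/2100)·1.0²/235 = 0.000130519
  stratum D: (1200/11300)²·(1 − 30/1200)·1.6²/30 = 0.000938272
V̂(ȳ_st) = 0.0177456
SE(ȳ_st) = √0.0177456 = 0.133213

ȳ_st ≈ 5.22, SE ≈ 0.133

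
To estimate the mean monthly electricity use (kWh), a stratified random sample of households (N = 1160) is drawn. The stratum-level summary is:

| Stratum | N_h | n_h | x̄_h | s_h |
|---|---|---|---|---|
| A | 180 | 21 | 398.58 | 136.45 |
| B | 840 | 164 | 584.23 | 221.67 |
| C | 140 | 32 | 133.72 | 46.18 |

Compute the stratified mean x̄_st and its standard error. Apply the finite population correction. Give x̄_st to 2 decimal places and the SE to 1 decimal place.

x̄_st ≈ 501.05, SE ≈ 12.1

x̄_st = Σ W_h x̄_h = (180·398.58 + 840·584.23 + 140·133.72)/1160 = 501.05034
V̂(x̄_st) = Σ W_h² (1 − n_h/N_h) s_h²/n_h, with W_h = N_h/N and N = 1160:
  stratum A: (180/1160)²·(1 − 21/180)·136.45²/21 = 18.8574
  stratum B: (840/1160)²·(1 − 164/840)·221.67²/164 = 126.439
  stratum C: (140/1160)²·(1 − 32/140)·46.18²/32 = 0.748848
V̂(x̄_st) = 146.045
SE(x̄_st) = √146.045 = 12.0849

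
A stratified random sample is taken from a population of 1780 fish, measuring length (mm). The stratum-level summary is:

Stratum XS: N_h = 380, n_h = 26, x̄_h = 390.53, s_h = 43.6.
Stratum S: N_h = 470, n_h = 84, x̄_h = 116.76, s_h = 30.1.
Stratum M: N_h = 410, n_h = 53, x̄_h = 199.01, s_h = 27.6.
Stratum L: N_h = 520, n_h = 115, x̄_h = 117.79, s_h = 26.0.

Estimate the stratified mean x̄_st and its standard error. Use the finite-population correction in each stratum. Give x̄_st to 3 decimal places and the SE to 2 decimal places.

x̄_st ≈ 194.451, SE ≈ 2.19

x̄_st = Σ W_h x̄_h = (380·390.53 + 470·116.76 + 410·199.01 + 520·117.79)/1780 = 194.45140
V̂(x̄_st) = Σ W_h² (1 − n_h/N_h) s_h²/n_h, with W_h = N_h/N and N = 1780:
  stratum XS: (380/1780)²·(1 − 26/380)·43.6²/26 = 3.10418
  stratum S: (470/1780)²·(1 − 84/470)·30.1²/84 = 0.617588
  stratum M: (410/1780)²·(1 − 53/410)·27.6²/53 = 0.663979
  stratum L: (520/1780)²·(1 − 115/520)·26.0²/115 = 0.390721
V̂(x̄_st) = 4.77647
SE(x̄_st) = √4.77647 = 2.18551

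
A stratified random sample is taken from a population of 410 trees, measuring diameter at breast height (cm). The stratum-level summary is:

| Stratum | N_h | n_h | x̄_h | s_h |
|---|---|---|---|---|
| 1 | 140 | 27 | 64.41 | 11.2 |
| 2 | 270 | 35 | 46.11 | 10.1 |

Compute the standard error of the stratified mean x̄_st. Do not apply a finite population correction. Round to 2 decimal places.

SE(x̄_st) ≈ 1.34

V̂(x̄_st) = Σ W_h² s_h²/n_h, with W_h = N_h/N and N = 410:
  stratum 1: (140/410)²·11.2²/27 = 0.541702
  stratum 2: (270/410)²·10.1²/35 = 1.26396
V̂(x̄_st) = 1.80567
SE(x̄_st) = √1.80567 = 1.34375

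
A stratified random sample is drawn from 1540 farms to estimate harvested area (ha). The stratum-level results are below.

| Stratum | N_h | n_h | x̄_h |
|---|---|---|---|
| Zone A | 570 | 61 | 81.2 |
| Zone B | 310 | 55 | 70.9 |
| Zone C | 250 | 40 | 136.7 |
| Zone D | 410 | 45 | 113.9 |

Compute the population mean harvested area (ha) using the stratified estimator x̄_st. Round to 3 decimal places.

x̄_st ≈ 96.842

N = Σ N_h = 1540. Stratum weights W_h = N_h/N.
x̄_st = (570·81.2 + 310·70.9 + 250·136.7 + 410·113.9) / 1540 = 96.84221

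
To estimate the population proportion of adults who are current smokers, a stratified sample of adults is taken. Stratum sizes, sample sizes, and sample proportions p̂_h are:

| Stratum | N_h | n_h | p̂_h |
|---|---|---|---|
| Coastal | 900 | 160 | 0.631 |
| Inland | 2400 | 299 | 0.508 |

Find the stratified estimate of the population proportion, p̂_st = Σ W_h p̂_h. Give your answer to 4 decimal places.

N = 3300; stratum weights W_h = N_h/N.
p̂_st = Σ W_h p̂_h = (900·0.631 + 2400·0.508)/3300 = 0.54155

p̂_st ≈ 0.5415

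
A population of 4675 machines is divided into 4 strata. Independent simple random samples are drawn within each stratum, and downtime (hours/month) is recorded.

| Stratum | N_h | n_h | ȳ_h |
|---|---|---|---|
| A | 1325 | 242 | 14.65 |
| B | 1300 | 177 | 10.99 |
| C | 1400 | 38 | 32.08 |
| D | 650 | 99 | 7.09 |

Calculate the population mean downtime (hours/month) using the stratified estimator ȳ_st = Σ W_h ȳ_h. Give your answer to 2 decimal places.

N = Σ N_h = 4675. Stratum weights W_h = N_h/N.
ȳ_st = (1325·14.65 + 1300·10.99 + 1400·32.08 + 650·7.09) / 4675 = 17.8008

ȳ_st ≈ 17.80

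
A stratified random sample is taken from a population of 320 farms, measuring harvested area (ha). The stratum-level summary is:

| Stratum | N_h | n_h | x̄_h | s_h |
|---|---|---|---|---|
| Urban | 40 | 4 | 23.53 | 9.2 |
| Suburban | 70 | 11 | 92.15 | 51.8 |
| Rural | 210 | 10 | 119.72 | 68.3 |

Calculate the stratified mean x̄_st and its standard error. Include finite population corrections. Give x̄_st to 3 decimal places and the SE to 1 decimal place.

x̄_st = Σ W_h x̄_h = (40·23.53 + 70·92.15 + 210·119.72)/320 = 101.66531
V̂(x̄_st) = Σ W_h² (1 − n_h/N_h) s_h²/n_h, with W_h = N_h/N and N = 320:
  stratum Urban: (40/320)²·(1 − 4/40)·9.2²/4 = 0.297562
  stratum Suburban: (70/320)²·(1 − 11/70)·51.8²/11 = 9.83823
  stratum Rural: (210/320)²·(1 − 10/210)·68.3²/10 = 191.333
V̂(x̄_st) = 201.469
SE(x̄_st) = √201.469 = 14.194

x̄_st ≈ 101.665, SE ≈ 14.2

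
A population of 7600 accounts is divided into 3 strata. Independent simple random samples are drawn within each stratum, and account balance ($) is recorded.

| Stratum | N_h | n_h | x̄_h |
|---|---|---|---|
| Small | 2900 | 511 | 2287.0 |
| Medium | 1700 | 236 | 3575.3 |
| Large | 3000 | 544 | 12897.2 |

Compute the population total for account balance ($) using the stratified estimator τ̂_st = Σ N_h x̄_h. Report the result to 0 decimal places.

τ̂_st = Σ N_h x̄_h = 2900·2287.0 + 1700·3575.3 + 3000·12897.2 = 51401910

τ̂_st ≈ 51401910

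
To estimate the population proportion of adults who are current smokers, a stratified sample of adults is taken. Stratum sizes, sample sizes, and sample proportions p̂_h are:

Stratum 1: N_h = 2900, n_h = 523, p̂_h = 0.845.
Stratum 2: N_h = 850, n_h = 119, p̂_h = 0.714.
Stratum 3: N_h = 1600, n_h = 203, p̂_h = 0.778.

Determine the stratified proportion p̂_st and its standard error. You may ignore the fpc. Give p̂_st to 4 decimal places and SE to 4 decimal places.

p̂_st ≈ 0.8041, SE ≈ 0.0139

N = 5350; stratum weights W_h = N_h/N.
p̂_st = Σ W_h p̂_h = (2900·0.845 + 850·0.714 + 1600·0.778)/5350 = 0.80415
V̂(p̂_st) = Σ W_h² p̂_h(1−p̂_h)/(n_h−1):
  stratum 1: (2900/5350)²·0.845·0.155/522 = 7.37236e-05
  stratum 2: (850/5350)²·0.714·0.286/118 = 4.3683e-05
  stratum 3: (1600/5350)²·0.778·0.222/202 = 7.6474e-05
V̂(p̂_st) = 0.000193881; SE = √V̂ = 0.0139241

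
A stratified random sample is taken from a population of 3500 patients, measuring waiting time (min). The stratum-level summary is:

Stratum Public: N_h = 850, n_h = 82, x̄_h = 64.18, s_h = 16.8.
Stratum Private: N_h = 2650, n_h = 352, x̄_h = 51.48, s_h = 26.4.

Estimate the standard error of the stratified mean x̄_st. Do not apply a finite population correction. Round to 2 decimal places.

V̂(x̄_st) = Σ W_h² s_h²/n_h, with W_h = N_h/N and N = 3500:
  stratum Public: (850/3500)²·16.8²/82 = 0.203005
  stratum Private: (2650/3500)²·26.4²/352 = 1.13507
V̂(x̄_st) = 1.33807
SE(x̄_st) = √1.33807 = 1.15675

SE(x̄_st) ≈ 1.16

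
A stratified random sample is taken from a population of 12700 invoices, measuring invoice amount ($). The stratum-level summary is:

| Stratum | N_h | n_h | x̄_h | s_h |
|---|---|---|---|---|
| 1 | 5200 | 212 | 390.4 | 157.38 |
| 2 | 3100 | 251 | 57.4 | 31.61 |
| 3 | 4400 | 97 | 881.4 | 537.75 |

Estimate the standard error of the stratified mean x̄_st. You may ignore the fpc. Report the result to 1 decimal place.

SE(x̄_st) ≈ 19.4

V̂(x̄_st) = Σ W_h² s_h²/n_h, with W_h = N_h/N and N = 12700:
  stratum 1: (5200/12700)²·157.38²/212 = 19.5868
  stratum 2: (3100/12700)²·31.61²/251 = 0.237187
  stratum 3: (4400/12700)²·537.75²/97 = 357.838
V̂(x̄_st) = 377.662
SE(x̄_st) = √377.662 = 19.4335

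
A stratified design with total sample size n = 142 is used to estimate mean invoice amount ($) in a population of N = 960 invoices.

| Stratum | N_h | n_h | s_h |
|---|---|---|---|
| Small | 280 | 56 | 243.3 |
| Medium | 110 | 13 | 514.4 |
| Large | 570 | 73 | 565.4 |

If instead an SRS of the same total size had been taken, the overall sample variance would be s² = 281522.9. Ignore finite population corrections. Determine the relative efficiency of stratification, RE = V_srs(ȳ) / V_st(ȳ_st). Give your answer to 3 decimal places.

V̂(ȳ_st) = Σ W_h² s_h²/n_h, with W_h = N_h/N and N = 960:
  stratum Small: (280/960)²·243.3²/56 = 89.9228
  stratum Medium: (110/960)²·514.4²/13 = 267.24
  stratum Large: (570/960)²·565.4²/73 = 1543.82
V_st = 1900.98
V_srs = s²/n = 281522.9/142 = 1982.56
Relative efficiency = V_srs / V_st = 1982.56/1900.98 = 1.0429

RE ≈ 1.043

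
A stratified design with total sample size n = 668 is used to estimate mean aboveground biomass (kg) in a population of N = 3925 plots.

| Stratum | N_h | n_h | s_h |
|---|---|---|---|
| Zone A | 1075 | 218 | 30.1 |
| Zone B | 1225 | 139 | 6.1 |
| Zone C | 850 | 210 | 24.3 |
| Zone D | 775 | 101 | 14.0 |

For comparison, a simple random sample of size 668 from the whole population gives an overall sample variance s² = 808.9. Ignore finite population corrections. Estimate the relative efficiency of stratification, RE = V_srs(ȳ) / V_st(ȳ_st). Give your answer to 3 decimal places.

RE ≈ 2.220

V̂(ȳ_st) = Σ W_h² s_h²/n_h, with W_h = N_h/N and N = 3925:
  stratum Zone A: (1075/3925)²·30.1²/218 = 0.311755
  stratum Zone B: (1225/3925)²·6.1²/139 = 0.0260758
  stratum Zone C: (850/3925)²·24.3²/210 = 0.131872
  stratum Zone D: (775/3925)²·14.0²/101 = 0.0756587
V_st = 0.545362
V_srs = s²/n = 808.9/668 = 1.21093
Relative efficiency = V_srs / V_st = 1.21093/0.545362 = 2.2204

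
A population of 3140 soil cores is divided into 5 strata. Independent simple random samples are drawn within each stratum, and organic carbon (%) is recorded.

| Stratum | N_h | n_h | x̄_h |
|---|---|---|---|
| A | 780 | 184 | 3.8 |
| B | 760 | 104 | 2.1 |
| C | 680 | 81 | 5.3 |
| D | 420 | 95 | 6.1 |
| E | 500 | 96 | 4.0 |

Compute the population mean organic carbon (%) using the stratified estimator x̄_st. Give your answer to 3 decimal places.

x̄_st ≈ 4.053

N = Σ N_h = 3140. Stratum weights W_h = N_h/N.
x̄_st = (780·3.8 + 760·2.1 + 680·5.3 + 420·6.1 + 500·4.0) / 3140 = 4.05287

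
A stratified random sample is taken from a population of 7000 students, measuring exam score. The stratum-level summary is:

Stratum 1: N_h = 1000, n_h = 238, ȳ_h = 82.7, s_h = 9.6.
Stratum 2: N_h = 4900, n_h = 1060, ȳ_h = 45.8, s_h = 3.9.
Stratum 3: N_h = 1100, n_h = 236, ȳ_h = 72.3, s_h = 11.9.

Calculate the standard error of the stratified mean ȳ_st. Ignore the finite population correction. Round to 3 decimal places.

V̂(ȳ_st) = Σ W_h² s_h²/n_h, with W_h = N_h/N and N = 7000:
  stratum 1: (1000/7000)²·9.6²/238 = 0.00790259
  stratum 2: (4900/7000)²·3.9²/1060 = 0.00703104
  stratum 3: (1100/7000)²·11.9²/236 = 0.0148174
V̂(ȳ_st) = 0.029751
SE(ȳ_st) = √0.029751 = 0.172485

SE(ȳ_st) ≈ 0.172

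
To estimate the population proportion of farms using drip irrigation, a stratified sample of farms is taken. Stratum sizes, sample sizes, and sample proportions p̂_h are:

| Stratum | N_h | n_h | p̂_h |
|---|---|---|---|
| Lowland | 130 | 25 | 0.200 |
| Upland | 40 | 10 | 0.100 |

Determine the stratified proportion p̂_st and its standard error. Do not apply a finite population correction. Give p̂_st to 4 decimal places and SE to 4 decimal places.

N = 170; stratum weights W_h = N_h/N.
p̂_st = Σ W_h p̂_h = (130·0.200 + 40·0.100)/170 = 0.17647
V̂(p̂_st) = Σ W_h² p̂_h(1−p̂_h)/(n_h−1):
  stratum Lowland: (130/170)²·0.200·0.800/24 = 0.0038985
  stratum Upland: (40/170)²·0.100·0.900/9 = 0.000553633
V̂(p̂_st) = 0.00445213; SE = √V̂ = 0.0667243

p̂_st ≈ 0.1765, SE ≈ 0.0667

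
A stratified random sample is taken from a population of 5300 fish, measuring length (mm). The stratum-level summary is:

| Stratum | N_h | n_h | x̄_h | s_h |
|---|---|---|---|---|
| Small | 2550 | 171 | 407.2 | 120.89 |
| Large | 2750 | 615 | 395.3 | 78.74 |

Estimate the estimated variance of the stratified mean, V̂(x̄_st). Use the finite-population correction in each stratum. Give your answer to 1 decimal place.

V̂(x̄_st) = Σ W_h² (1 − n_h/N_h) s_h²/n_h, with W_h = N_h/N and N = 5300:
  stratum Small: (2550/5300)²·(1 − 171/2550)·120.89²/171 = 18.4573
  stratum Large: (2750/5300)²·(1 − 615/2750)·78.74²/615 = 2.10715
V̂(x̄_st) = 20.5644

V̂(x̄_st) ≈ 20.6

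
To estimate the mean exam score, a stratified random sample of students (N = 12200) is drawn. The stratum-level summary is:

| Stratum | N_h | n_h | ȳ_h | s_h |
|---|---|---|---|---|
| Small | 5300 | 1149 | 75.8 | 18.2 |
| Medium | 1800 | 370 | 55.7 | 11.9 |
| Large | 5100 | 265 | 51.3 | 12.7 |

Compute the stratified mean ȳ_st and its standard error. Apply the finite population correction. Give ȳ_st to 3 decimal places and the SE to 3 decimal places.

ȳ_st ≈ 62.593, SE ≈ 0.387

ȳ_st = Σ W_h ȳ_h = (5300·75.8 + 1800·55.7 + 5100·51.3)/12200 = 62.59262
V̂(ȳ_st) = Σ W_h² (1 − n_h/N_h) s_h²/n_h, with W_h = N_h/N and N = 12200:
  stratum Small: (5300/12200)²·(1 − 1149/5300)·18.2²/1149 = 0.042612
  stratum Medium: (1800/12200)²·(1 − 370/1800)·11.9²/370 = 0.00661883
  stratum Large: (5100/12200)²·(1 − 265/5100)·12.7²/265 = 0.100834
V̂(ȳ_st) = 0.150065
SE(ȳ_st) = √0.150065 = 0.387382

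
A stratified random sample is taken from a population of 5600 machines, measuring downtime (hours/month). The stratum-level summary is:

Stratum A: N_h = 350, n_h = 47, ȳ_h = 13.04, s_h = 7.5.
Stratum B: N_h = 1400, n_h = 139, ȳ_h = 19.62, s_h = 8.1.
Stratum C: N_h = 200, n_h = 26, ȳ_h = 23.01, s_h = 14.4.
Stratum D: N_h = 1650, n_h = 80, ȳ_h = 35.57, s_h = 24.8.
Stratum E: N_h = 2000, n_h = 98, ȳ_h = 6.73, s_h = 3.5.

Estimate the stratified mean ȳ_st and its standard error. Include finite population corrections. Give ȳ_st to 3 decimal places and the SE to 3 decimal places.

ȳ_st = Σ W_h ȳ_h = (350·13.04 + 1400·19.62 + 200·23.01 + 1650·35.57 + 2000·6.73)/5600 = 19.42580
V̂(ȳ_st) = Σ W_h² (1 − n_h/N_h) s_h²/n_h, with W_h = N_h/N and N = 5600:
  stratum A: (350/5600)²·(1 − 47/350)·7.5²/47 = 0.00404724
  stratum B: (1400/5600)²·(1 − 139/1400)·8.1²/139 = 0.0265719
  stratum C: (200/5600)²·(1 − 26/200)·14.4²/26 = 0.00885024
  stratum D: (1650/5600)²·(1 − 80/1650)·24.8²/80 = 0.635069
  stratum E: (2000/5600)²·(1 − 98/2000)·3.5²/98 = 0.0151626
V̂(ȳ_st) = 0.689701
SE(ȳ_st) = √0.689701 = 0.830482

ȳ_st ≈ 19.426, SE ≈ 0.830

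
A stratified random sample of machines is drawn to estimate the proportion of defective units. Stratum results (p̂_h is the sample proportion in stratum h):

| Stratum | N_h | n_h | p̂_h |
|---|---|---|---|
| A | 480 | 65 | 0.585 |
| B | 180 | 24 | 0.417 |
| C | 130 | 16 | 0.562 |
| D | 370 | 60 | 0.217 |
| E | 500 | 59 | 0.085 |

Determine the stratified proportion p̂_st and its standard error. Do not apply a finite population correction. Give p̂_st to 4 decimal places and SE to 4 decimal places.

p̂_st ≈ 0.3324, SE ≈ 0.0284

N = 1660; stratum weights W_h = N_h/N.
p̂_st = Σ W_h p̂_h = (480·0.585 + 180·0.417 + 130·0.562 + 370·0.217 + 500·0.085)/1660 = 0.33236
V̂(p̂_st) = Σ W_h² p̂_h(1−p̂_h)/(n_h−1):
  stratum A: (480/1660)²·0.585·0.415/64 = 0.000317169
  stratum B: (180/1660)²·0.417·0.583/23 = 0.000124281
  stratum C: (130/1660)²·0.562·0.438/15 = 0.000100644
  stratum D: (370/1660)²·0.217·0.783/59 = 0.000143073
  stratum E: (500/1660)²·0.085·0.915/58 = 0.000121657
V̂(p̂_st) = 0.000806824; SE = √V̂ = 0.0284046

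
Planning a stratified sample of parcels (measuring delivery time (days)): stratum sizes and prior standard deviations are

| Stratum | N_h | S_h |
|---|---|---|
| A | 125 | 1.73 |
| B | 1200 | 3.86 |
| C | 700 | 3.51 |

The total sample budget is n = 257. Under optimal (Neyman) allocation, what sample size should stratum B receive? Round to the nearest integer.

163

Neyman allocation: n_h = n · N_h S_h / Σ N_i S_i, with n = 257.
  stratum A: N_h·S_h = 125·1.73 = 216.25
  stratum B: N_h·S_h = 1200·3.86 = 4632.00
  stratum C: N_h·S_h = 700·3.51 = 2457.00
Σ N_h S_h = 7305.25
n for stratum B = 257·4632.00/7305.25 = 162.955 → 163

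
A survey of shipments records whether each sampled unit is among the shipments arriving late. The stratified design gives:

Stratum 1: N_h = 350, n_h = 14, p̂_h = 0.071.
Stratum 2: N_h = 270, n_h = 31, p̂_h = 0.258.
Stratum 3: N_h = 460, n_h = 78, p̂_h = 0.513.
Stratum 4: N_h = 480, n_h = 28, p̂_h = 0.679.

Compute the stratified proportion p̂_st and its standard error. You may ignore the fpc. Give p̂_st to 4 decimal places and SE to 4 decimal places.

N = 1560; stratum weights W_h = N_h/N.
p̂_st = Σ W_h p̂_h = (350·0.071 + 270·0.258 + 460·0.513 + 480·0.679)/1560 = 0.42078
V̂(p̂_st) = Σ W_h² p̂_h(1−p̂_h)/(n_h−1):
  stratum 1: (350/1560)²·0.071·0.929/13 = 0.000255398
  stratum 2: (270/1560)²·0.258·0.742/30 = 0.000191153
  stratum 3: (460/1560)²·0.513·0.487/77 = 0.000282112
  stratum 4: (480/1560)²·0.679·0.321/27 = 0.000764266
V̂(p̂_st) = 0.00149293; SE = √V̂ = 0.0386384

p̂_st ≈ 0.4208, SE ≈ 0.0386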